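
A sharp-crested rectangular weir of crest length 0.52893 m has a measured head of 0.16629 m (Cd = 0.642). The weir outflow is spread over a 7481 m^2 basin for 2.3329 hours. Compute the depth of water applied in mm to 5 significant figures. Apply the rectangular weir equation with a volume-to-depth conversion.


Approach: apply the rectangular weir equation with a volume-to-depth conversion, Q = (2/3)*Cd*L*sqrt(2g)*H^1.5; d = Q*t/A * 1000.
Step 1 — weir discharge:
  Q = (2/3)*0.642*0.52893*sqrt(2*9.81)*0.16629^1.5 = 0.06799714 m^3/s
Step 2 — volume: V = 0.06799714 * 2.3329*3600 = 571.0699 m^3
Step 3 — depth: d = V/A * 1000 = 571.0699/7481 * 1000 = 76.336 mm
Therefore the depth of water applied = 76.336 mm.


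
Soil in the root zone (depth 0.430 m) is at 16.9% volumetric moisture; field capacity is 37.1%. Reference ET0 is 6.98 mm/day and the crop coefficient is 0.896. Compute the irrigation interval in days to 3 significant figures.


Approach: apply soil-water budget scheduling, SMD = (FC-theta)/100*depth*1000; ETc = ET0*Kc; interval = SMD/ETc.
Step 1 — soil moisture deficit:
  SMD = (37.1 - 16.9)/100 * 0.430 * 1000 = 86.860 mm
Step 2 — daily crop ET (ETc = ET0*Kc):
  ETc = 6.98 * 0.896 = 6.2541 mm/day
Step 3 — irrigation interval (SMD/ETc):
  interval = 86.860 / 6.2541 = 13.9 days
Therefore the irrigation interval = 13.9 days.


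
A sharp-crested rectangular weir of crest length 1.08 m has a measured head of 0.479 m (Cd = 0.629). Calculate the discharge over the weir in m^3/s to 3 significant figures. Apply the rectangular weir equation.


Approach: apply the rectangular weir equation, Q = (2/3)*Cd*L*sqrt(2g)*H^1.5.
Q = (2/3)*0.629*1.08*sqrt(2*9.81)*0.479^1.5 = 0.665 m^3/s
Therefore the discharge over the weir = 0.665 m^3/s.


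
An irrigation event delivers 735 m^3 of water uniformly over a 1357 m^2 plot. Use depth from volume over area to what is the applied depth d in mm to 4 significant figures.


Approach: apply depth from volume over area, d = (V/A)*1000.
d = (735 / 1357) * 1000 = 541.6 mm
Therefore the applied depth d = 541.6 mm.


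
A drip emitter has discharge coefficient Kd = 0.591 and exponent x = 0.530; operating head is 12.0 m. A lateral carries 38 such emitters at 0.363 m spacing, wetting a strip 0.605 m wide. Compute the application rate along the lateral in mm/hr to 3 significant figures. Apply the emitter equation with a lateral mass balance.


Approach: apply the emitter equation with a lateral mass balance, q = Kd*h^x; Q = n*q; rate = Q/(n*spacing*width).
Step 1 — single emitter flow (q = Kd*h^x):
  q = 0.591 * 12.0^0.530 = 2.2057 L/hr
Step 2 — total lateral flow: Q = 38 * 2.2057 = 83.818 L/hr
Step 3 — wetted area: A = 38 * 0.363 * 0.605 = 8.3454 m^2
Step 4 — application rate: Q/A = 83.818/8.3454 = 10.0 mm/hr
Therefore the application rate along the lateral = 10.0 mm/hr.


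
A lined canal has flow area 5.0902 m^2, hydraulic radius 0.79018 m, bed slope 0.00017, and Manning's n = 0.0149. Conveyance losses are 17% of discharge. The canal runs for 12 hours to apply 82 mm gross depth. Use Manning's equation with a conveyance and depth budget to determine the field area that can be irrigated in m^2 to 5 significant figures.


Approach: apply Manning's equation with a conveyance and depth budget, Q = (1/n)*A*R^(2/3)*S^(1/2); Q_field = Q*(1-loss); Area = Q_field*t/(d/1000).
Step 1 — canal discharge (Manning's equation):
  Q = (1/0.0149) * 5.0902 * 0.79018^(2/3) * 0.00017^(1/2) = 3.807066 m^3/s
Step 2 — delivered flow: Q_field = 3.807066*(1 - 17/100) = 3.159865 m^3/s
Step 3 — volume delivered: V = 3.159865 * 12*3600 = 136506.2 m^3
Step 4 — area served: A = V / (depth/1000) = 136506.2 / 0.082 = 1664700 m^2
Therefore the field area that can be irrigated = 1664700 m^2.


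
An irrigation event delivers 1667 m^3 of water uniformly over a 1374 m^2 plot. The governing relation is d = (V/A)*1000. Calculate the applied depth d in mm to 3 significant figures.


d = (1667 / 1374) * 1000 = 1210 mm
Therefore the applied depth d = 1210 mm.


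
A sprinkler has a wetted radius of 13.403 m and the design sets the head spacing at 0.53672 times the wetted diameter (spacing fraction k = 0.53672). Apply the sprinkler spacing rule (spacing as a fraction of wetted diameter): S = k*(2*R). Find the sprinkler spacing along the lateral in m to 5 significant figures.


S = 0.53672 * (2 * 13.403) = 14.387 m
Therefore the sprinkler spacing along the lateral = 14.387 m.


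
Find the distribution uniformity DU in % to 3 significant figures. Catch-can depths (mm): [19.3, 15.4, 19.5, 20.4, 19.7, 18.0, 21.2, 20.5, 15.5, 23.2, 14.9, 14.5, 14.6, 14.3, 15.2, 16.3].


Approach: apply the low-quarter distribution uniformity, DU = (mean of lowest quarter of readings / overall mean)*100.
sorted lowest 4 of 16: [14.3, 14.5, 14.6, 14.9] -> mean = 14.575 mm
overall mean = 17.656 mm
DU = (14.575/17.656)*100 = 82.5 %
Therefore the distribution uniformity DU = 82.5 %.


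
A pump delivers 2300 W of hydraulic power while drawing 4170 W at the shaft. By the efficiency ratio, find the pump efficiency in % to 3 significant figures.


Approach: apply the efficiency ratio, eta = (P_out/P_in)*100.
eta = (2300 / 4170) * 100 = 55.2 %
Therefore the pump efficiency = 55.2 %.


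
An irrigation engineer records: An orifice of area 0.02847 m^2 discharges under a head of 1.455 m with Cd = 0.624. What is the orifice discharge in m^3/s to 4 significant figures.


Approach: apply the orifice equation, Q = Cd*A*sqrt(2*g*h).
Q = 0.624 * 0.02847 * sqrt(2*9.81*1.455) = 0.09492 m^3/s
Therefore the orifice discharge = 0.09492 m^3/s.


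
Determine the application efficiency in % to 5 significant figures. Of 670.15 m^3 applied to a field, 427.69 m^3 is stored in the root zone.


Approach: apply the application efficiency ratio, Ea = (stored/applied)*100.
Ea = (427.69/670.15)*100 = 63.820 %
Therefore the application efficiency = 63.820 %.


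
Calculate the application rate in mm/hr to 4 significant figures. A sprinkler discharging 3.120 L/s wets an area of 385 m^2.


Approach: apply the application rate relation, rate = (Q/A)*3600.
rate = (3.120 / 385) * 3600 = 29.17 mm/hr
Therefore the application rate = 29.17 mm/hr.


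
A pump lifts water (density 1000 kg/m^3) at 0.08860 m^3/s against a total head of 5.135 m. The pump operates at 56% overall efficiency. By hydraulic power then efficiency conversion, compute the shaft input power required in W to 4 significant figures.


Approach: apply hydraulic power then efficiency conversion, P = rho*g*Q*H; P_in = P/eta.
Step 1 — hydraulic power (P = rho*g*Q*H):
  P = 1000 * 9.81 * 0.08860 * 5.135 = 4463.17 W
Step 2 — input power: P_in = P/eta = 4463.17 / 0.56 = 7970 W
Therefore the shaft input power required = 7970 W.


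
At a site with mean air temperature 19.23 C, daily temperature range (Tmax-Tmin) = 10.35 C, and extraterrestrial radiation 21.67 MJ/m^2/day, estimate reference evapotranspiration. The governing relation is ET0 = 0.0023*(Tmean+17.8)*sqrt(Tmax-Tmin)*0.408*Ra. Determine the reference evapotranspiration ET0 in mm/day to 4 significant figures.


ET0 = 0.0023*(19.23+17.8)*sqrt(10.35)*0.408*21.67 = 2.423 mm/day
Therefore the reference evapotranspiration ET0 = 2.423 mm/day.


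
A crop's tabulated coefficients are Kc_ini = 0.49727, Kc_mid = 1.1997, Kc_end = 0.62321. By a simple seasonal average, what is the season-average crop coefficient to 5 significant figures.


Approach: apply a simple seasonal average, Kc_avg = (Kc_ini + Kc_mid + Kc_end)/3.
Kc_avg = (0.49727 + 1.1997 + 0.62321)/3 = 0.77339
Therefore the season-average crop coefficient = 0.77339.


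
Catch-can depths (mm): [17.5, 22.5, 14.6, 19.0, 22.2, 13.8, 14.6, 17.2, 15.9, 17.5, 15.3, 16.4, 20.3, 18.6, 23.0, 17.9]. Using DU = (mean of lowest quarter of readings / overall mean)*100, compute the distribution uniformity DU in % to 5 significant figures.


sorted lowest 4 of 16: [13.8, 14.6, 14.6, 15.3] -> mean = 14.57500 mm
overall mean = 17.89375 mm
DU = (14.57500/17.89375)*100 = 81.453 %
Therefore the distribution uniformity DU = 81.453 %.


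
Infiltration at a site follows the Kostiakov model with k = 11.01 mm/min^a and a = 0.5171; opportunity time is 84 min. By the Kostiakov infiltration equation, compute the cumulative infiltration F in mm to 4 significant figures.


Approach: apply the Kostiakov infiltration equation, F = k*t^a.
F = 11.01 * 84^0.5171 = 108.9 mm
Therefore the cumulative infiltration F = 108.9 mm.


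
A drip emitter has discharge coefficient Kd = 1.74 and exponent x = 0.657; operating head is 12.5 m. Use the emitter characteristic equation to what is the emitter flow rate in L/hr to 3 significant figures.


Approach: apply the emitter characteristic equation, q = Kd * h^x.
q = 1.74 * 12.5^0.657 = 9.15 L/hr
Therefore the emitter flow rate = 9.15 L/hr.


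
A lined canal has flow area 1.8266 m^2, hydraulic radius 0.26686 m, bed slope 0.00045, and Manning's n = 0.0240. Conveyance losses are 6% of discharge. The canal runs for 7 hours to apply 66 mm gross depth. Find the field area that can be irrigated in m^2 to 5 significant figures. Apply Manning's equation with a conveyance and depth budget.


Approach: apply Manning's equation with a conveyance and depth budget, Q = (1/n)*A*R^(2/3)*S^(1/2); Q_field = Q*(1-loss); Area = Q_field*t/(d/1000).
Step 1 — canal discharge (Manning's equation):
  Q = (1/0.0240) * 1.8266 * 0.26686^(2/3) * 0.00045^(1/2) = 0.6692075 m^3/s
Step 2 — delivered flow: Q_field = 0.6692075*(1 - 6/100) = 0.6290550 m^3/s
Step 3 — volume delivered: V = 0.6290550 * 7*3600 = 15852.19 m^3
Step 4 — area served: A = V / (depth/1000) = 15852.19 / 0.066 = 240180 m^2
Therefore the field area that can be irrigated = 240180 m^2.


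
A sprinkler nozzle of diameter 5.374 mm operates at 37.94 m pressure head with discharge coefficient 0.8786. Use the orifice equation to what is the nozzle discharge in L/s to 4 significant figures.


Approach: apply the orifice equation, Q = Cd*A*sqrt(2*g*h), A = pi*(d/2)^2.
A = pi*(5.374e-3/2)^2 = 2.26822e-05 m^2
Q = 0.8786 * 2.26822e-05 * sqrt(2*9.81*37.94) * 1000 = 0.5437 L/s
Therefore the nozzle discharge = 0.5437 L/s.


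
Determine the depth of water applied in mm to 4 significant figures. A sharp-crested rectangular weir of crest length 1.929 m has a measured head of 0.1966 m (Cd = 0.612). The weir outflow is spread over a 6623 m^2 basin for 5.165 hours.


Approach: apply the rectangular weir equation with a volume-to-depth conversion, Q = (2/3)*Cd*L*sqrt(2g)*H^1.5; d = Q*t/A * 1000.
Step 1 — weir discharge:
  Q = (2/3)*0.612*1.929*sqrt(2*9.81)*0.1966^1.5 = 0.303891 m^3/s
Step 2 — volume: V = 0.303891 * 5.165*3600 = 5650.54 m^3
Step 3 — depth: d = V/A * 1000 = 5650.54/6623 * 1000 = 853.2 mm
Therefore the depth of water applied = 853.2 mm.


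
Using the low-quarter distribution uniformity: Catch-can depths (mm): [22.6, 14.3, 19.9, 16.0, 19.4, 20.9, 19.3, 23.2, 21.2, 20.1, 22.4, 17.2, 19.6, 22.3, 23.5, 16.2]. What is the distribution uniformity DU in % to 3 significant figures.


Approach: apply the low-quarter distribution uniformity, DU = (mean of lowest quarter of readings / overall mean)*100.
sorted lowest 4 of 16: [14.3, 16.0, 16.2, 17.2] -> mean = 15.925 mm
overall mean = 19.881 mm
DU = (15.925/19.881)*100 = 80.1 %
Therefore the distribution uniformity DU = 80.1 %.


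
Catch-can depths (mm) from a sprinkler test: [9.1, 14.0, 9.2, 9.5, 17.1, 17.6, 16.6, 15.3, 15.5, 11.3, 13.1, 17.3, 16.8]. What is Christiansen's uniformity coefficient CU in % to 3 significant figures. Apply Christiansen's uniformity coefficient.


Approach: apply Christiansen's uniformity coefficient, CU = (1 - mean_abs_deviation/mean)*100.
mean = 14.031 mm
mean |d_i - mean| = 2.7669 mm
CU = (1 - 2.7669/14.031)*100 = 80.3 %
Therefore Christiansen's uniformity coefficient CU = 80.3 %.


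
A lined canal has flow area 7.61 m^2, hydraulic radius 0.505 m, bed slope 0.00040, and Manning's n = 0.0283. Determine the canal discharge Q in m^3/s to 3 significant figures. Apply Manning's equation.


Approach: apply Manning's equation, Q = (1/n)*A*R^(2/3)*S^(1/2).
Q = (1/0.0283) * 7.61 * 0.505^(2/3) * 0.00040^(1/2) = 3.41 m^3/s
Therefore the canal discharge Q = 3.41 m^3/s.


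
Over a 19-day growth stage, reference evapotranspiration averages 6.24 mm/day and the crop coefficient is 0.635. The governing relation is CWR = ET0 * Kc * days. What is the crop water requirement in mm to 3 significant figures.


CWR = 6.24 * 0.635 * 19 = 75.3 mm
Therefore the crop water requirement = 75.3 mm.


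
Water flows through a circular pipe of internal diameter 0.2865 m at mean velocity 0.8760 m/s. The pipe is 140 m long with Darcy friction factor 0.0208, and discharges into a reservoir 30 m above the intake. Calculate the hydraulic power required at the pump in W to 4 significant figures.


Approach: apply continuity + Darcy-Weisbach + hydraulic power, Q = A*v; hf = f*(L/D)*(v^2/(2g)); H = static + hf; P = rho*g*Q*H.
Step 1 — flow rate (continuity, Q = A*v):
  A = pi*(0.2865/2)^2 = 0.0644672 m^2
  Q = 0.0644672 * 0.8760 = 0.0564733 m^3/s
Step 2 — friction head loss (Darcy-Weisbach):
  hf = 0.0208 * (140/0.2865) * (0.8760^2 / (2*9.81))
  hf = 0.397536 m
Step 3 — total head: H = 30 + 0.397536 = 30.3975 m
Step 4 — hydraulic power (P = rho*g*Q*H):
  P = 1000 * 9.81 * 0.0564733 * 30.3975 = 16840 W
Therefore the hydraulic power required at the pump = 16840 W.


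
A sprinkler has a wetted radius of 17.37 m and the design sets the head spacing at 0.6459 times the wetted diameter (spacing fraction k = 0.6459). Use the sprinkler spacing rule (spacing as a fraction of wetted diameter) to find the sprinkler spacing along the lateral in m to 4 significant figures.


Approach: apply the sprinkler spacing rule (spacing as a fraction of wetted diameter), S = k*(2*R).
S = 0.6459 * (2 * 17.37) = 22.44 m
Therefore the sprinkler spacing along the lateral = 22.44 m.


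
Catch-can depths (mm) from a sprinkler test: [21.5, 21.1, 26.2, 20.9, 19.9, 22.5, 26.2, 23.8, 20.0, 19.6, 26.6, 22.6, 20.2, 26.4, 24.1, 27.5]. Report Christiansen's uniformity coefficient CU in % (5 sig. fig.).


Approach: apply Christiansen's uniformity coefficient, CU = (1 - mean_abs_deviation/mean)*100.
mean = 23.06875 mm
mean |d_i - mean| = 2.414844 mm
CU = (1 - 2.414844/23.06875)*100 = 89.532 %
Therefore Christiansen's uniformity coefficient CU = 89.532 %.


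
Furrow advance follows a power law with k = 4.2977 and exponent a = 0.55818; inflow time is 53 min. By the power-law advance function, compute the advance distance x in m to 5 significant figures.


Approach: apply the power-law advance function, x = k*t^a.
x = 4.2977 * 53^0.55818 = 39.418 m
Therefore the advance distance x = 39.418 m.


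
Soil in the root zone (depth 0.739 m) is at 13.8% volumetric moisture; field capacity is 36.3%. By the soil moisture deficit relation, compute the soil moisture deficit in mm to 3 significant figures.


Approach: apply the soil moisture deficit relation, SMD = (FC - theta)/100 * depth * 1000.
SMD = (36.3 - 13.8)/100 * 0.739 * 1000 = 166 mm
Therefore the soil moisture deficit = 166 mm.


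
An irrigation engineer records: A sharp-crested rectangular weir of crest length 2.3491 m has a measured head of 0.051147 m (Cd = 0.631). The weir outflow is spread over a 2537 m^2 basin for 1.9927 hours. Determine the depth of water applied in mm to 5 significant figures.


Approach: apply the rectangular weir equation with a volume-to-depth conversion, Q = (2/3)*Cd*L*sqrt(2g)*H^1.5; d = Q*t/A * 1000.
Step 1 — weir discharge:
  Q = (2/3)*0.631*2.3491*sqrt(2*9.81)*0.051147^1.5 = 0.05063133 m^3/s
Step 2 — volume: V = 0.05063133 * 1.9927*3600 = 363.2150 m^3
Step 3 — depth: d = V/A * 1000 = 363.2150/2537 * 1000 = 143.17 mm
Therefore the depth of water applied = 143.17 mm.


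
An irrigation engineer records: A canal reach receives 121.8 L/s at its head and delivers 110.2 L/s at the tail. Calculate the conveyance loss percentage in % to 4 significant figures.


Approach: apply the conveyance loss ratio, loss% = ((Q_head - Q_tail)/Q_head)*100.
loss = ((121.8 - 110.2)/121.8)*100 = 9.524 %
Therefore the conveyance loss percentage = 9.524 %.


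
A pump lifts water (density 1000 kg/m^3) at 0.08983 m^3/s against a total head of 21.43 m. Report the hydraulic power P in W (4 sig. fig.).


Approach: apply the hydraulic power relation, P = rho*g*Q*H.
P = 1000 * 9.81 * 0.08983 * 21.43 = 18880 W
Therefore the hydraulic power P = 18880 W.


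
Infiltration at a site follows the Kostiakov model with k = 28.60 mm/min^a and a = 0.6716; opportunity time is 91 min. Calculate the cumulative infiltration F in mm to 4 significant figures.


Approach: apply the Kostiakov infiltration equation, F = k*t^a.
F = 28.60 * 91^0.6716 = 591.6 mm
Therefore the cumulative infiltration F = 591.6 mm.


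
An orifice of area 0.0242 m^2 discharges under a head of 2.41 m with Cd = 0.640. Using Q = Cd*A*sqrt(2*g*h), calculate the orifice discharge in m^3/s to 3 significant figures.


Q = 0.640 * 0.0242 * sqrt(2*9.81*2.41) = 0.107 m^3/s
Therefore the orifice discharge = 0.107 m^3/s.


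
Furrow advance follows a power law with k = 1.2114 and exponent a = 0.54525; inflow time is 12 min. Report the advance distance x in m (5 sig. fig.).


Approach: apply the power-law advance function, x = k*t^a.
x = 1.2114 * 12^0.54525 = 4.6958 m
Therefore the advance distance x = 4.6958 m.


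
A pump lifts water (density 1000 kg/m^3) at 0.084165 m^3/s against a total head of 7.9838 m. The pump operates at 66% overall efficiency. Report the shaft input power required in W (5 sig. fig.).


Approach: apply hydraulic power then efficiency conversion, P = rho*g*Q*H; P_in = P/eta.
Step 1 — hydraulic power (P = rho*g*Q*H):
  P = 1000 * 9.81 * 0.084165 * 7.9838 = 6591.894 W
Step 2 — input power: P_in = P/eta = 6591.894 / 0.66 = 9987.7 W
Therefore the shaft input power required = 9987.7 W.


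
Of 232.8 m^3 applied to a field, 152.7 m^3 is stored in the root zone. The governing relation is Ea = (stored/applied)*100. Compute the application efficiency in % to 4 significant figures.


Ea = (152.7/232.8)*100 = 65.59 %
Therefore the application efficiency = 65.59 %.


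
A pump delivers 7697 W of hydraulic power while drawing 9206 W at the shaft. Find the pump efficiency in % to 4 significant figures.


Approach: apply the efficiency ratio, eta = (P_out/P_in)*100.
eta = (7697 / 9206) * 100 = 83.61 %
Therefore the pump efficiency = 83.61 %.


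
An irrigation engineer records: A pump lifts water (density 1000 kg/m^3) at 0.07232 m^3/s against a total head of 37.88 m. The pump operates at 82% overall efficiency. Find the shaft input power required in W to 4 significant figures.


Approach: apply hydraulic power then efficiency conversion, P = rho*g*Q*H; P_in = P/eta.
Step 1 — hydraulic power (P = rho*g*Q*H):
  P = 1000 * 9.81 * 0.07232 * 37.88 = 26874.3 W
Step 2 — input power: P_in = P/eta = 26874.3 / 0.82 = 32770 W
Therefore the shaft input power required = 32770 W.


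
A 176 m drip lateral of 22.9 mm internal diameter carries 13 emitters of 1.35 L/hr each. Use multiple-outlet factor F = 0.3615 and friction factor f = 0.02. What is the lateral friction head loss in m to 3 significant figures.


Approach: apply Darcy-Weisbach with the multiple-outlet F-factor, Q = n*q/(3600*1000) m^3/s; v = Q/A; hf = F*f*(L/D)*(v^2/(2g)).
Q = 13*1.35/(3600*1000) = 4.8750e-06 m^3/s
A = pi*(22.9e-3/2)^2 = 4.1187e-04 m^2, so v = Q/A = 0.011836 m/s
hf = 0.3615*0.02*(176/0.0229)*(0.011836^2/(2*9.81)) = 0.000397 m
Therefore the lateral friction head loss = 0.000397 m.


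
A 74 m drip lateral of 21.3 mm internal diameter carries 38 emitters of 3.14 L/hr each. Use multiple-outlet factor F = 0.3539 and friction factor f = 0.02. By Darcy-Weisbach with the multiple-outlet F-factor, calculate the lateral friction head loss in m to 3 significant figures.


Approach: apply Darcy-Weisbach with the multiple-outlet F-factor, Q = n*q/(3600*1000) m^3/s; v = Q/A; hf = F*f*(L/D)*(v^2/(2g)).
Q = 38*3.14/(3600*1000) = 3.3144e-05 m^3/s
A = pi*(21.3e-3/2)^2 = 3.5633e-04 m^2, so v = Q/A = 0.093017 m/s
hf = 0.3539*0.02*(74/0.0213)*(0.093017^2/(2*9.81)) = 0.0108 m
Therefore the lateral friction head loss = 0.0108 m.


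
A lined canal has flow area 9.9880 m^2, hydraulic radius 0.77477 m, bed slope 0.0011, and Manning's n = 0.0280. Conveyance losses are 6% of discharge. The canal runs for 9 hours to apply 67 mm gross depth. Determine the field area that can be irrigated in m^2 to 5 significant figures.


Approach: apply Manning's equation with a conveyance and depth budget, Q = (1/n)*A*R^(2/3)*S^(1/2); Q_field = Q*(1-loss); Area = Q_field*t/(d/1000).
Step 1 — canal discharge (Manning's equation):
  Q = (1/0.0280) * 9.9880 * 0.77477^(2/3) * 0.0011^(1/2) = 9.980034 m^3/s
Step 2 — delivered flow: Q_field = 9.980034*(1 - 6/100) = 9.381232 m^3/s
Step 3 — volume delivered: V = 9.381232 * 9*3600 = 303951.9 m^3
Step 4 — area served: A = V / (depth/1000) = 303951.9 / 0.067 = 4536600 m^2
Therefore the field area that can be irrigated = 4536600 m^2.


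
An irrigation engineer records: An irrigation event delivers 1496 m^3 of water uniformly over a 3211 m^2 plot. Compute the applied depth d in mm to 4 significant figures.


Approach: apply depth from volume over area, d = (V/A)*1000.
d = (1496 / 3211) * 1000 = 465.9 mm
Therefore the applied depth d = 465.9 mm.


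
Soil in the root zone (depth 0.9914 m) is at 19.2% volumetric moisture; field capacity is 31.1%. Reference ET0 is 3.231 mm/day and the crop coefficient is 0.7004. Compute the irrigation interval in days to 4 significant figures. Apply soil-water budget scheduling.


Approach: apply soil-water budget scheduling, SMD = (FC-theta)/100*depth*1000; ETc = ET0*Kc; interval = SMD/ETc.
Step 1 — soil moisture deficit:
  SMD = (31.1 - 19.2)/100 * 0.9914 * 1000 = 117.977 mm
Step 2 — daily crop ET (ETc = ET0*Kc):
  ETc = 3.231 * 0.7004 = 2.26299 mm/day
Step 3 — irrigation interval (SMD/ETc):
  interval = 117.977 / 2.26299 = 52.13 days
Therefore the irrigation interval = 52.13 days.


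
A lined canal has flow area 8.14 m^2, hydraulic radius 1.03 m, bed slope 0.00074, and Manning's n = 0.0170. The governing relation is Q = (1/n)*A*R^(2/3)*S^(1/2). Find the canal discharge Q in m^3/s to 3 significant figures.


Q = (1/0.0170) * 8.14 * 1.03^(2/3) * 0.00074^(1/2) = 13.3 m^3/s
Therefore the canal discharge Q = 13.3 m^3/s.


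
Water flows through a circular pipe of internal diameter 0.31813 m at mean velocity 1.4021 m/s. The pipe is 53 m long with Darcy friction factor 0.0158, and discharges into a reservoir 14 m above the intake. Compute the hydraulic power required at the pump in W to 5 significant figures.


Approach: apply continuity + Darcy-Weisbach + hydraulic power, Q = A*v; hf = f*(L/D)*(v^2/(2g)); H = static + hf; P = rho*g*Q*H.
Step 1 — flow rate (continuity, Q = A*v):
  A = pi*(0.31813/2)^2 = 0.07948755 m^2
  Q = 0.07948755 * 1.4021 = 0.1114495 m^3/s
Step 2 — friction head loss (Darcy-Weisbach):
  hf = 0.0158 * (53/0.31813) * (1.4021^2 / (2*9.81))
  hf = 0.2637469 m
Step 3 — total head: H = 14 + 0.2637469 = 14.26375 m
Step 4 — hydraulic power (P = rho*g*Q*H):
  P = 1000 * 9.81 * 0.1114495 * 14.26375 = 15595 W
Therefore the hydraulic power required at the pump = 15595 W.


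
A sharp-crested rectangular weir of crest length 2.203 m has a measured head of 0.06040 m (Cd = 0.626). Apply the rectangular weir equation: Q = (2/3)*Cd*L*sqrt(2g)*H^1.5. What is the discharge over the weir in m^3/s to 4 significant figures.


Q = (2/3)*0.626*2.203*sqrt(2*9.81)*0.06040^1.5 = 0.06045 m^3/s
Therefore the discharge over the weir = 0.06045 m^3/s.


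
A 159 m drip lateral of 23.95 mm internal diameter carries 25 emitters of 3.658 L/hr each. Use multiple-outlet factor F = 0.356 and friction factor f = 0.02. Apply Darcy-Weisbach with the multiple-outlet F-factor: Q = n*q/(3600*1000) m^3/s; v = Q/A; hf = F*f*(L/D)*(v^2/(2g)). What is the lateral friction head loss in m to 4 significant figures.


Q = 25*3.658/(3600*1000) = 2.54028e-05 m^3/s
A = pi*(23.95e-3/2)^2 = 4.50506e-04 m^2, so v = Q/A = 0.0563872 m/s
hf = 0.356*0.02*(159/0.02395)*(0.0563872^2/(2*9.81)) = 0.007660 m
Therefore the lateral friction head loss = 0.007660 m.


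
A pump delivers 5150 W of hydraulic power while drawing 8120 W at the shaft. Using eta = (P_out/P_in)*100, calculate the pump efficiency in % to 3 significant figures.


eta = (5150 / 8120) * 100 = 63.4 %
Therefore the pump efficiency = 63.4 %.


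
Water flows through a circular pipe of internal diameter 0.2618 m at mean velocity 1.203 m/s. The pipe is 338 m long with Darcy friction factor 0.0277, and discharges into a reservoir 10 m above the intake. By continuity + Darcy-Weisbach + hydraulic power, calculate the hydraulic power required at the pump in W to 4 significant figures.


Approach: apply continuity + Darcy-Weisbach + hydraulic power, Q = A*v; hf = f*(L/D)*(v^2/(2g)); H = static + hf; P = rho*g*Q*H.
Step 1 — flow rate (continuity, Q = A*v):
  A = pi*(0.2618/2)^2 = 0.0538306 m^2
  Q = 0.0538306 * 1.203 = 0.0647582 m^3/s
Step 2 — friction head loss (Darcy-Weisbach):
  hf = 0.0277 * (338/0.2618) * (1.203^2 / (2*9.81))
  hf = 2.63790 m
Step 3 — total head: H = 10 + 2.63790 = 12.6379 m
Step 4 — hydraulic power (P = rho*g*Q*H):
  P = 1000 * 9.81 * 0.0647582 * 12.6379 = 8029 W
Therefore the hydraulic power required at the pump = 8029 W.


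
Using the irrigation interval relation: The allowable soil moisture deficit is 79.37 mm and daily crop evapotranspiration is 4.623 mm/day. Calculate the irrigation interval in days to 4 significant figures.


Approach: apply the irrigation interval relation, interval = SMD / ETc.
interval = 79.37 / 4.623 = 17.17 days
Therefore the irrigation interval = 17.17 days.


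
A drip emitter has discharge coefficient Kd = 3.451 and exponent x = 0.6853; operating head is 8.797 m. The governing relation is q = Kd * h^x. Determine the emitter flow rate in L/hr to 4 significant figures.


q = 3.451 * 8.797^0.6853 = 15.31 L/hr
Therefore the emitter flow rate = 15.31 L/hr.


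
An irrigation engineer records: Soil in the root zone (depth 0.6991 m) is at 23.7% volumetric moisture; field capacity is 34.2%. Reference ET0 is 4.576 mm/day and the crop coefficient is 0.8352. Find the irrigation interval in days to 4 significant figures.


Approach: apply soil-water budget scheduling, SMD = (FC-theta)/100*depth*1000; ETc = ET0*Kc; interval = SMD/ETc.
Step 1 — soil moisture deficit:
  SMD = (34.2 - 23.7)/100 * 0.6991 * 1000 = 73.4055 mm
Step 2 — daily crop ET (ETc = ET0*Kc):
  ETc = 4.576 * 0.8352 = 3.82188 mm/day
Step 3 — irrigation interval (SMD/ETc):
  interval = 73.4055 / 3.82188 = 19.21 days
Therefore the irrigation interval = 19.21 days.


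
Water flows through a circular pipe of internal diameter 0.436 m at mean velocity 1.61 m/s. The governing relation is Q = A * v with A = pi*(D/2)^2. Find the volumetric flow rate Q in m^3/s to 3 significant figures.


A = pi*(0.436/2)^2 = 0.14930 m^2
Q = 0.14930 * 1.61 = 0.240 m^3/s
Therefore the volumetric flow rate Q = 0.240 m^3/s.


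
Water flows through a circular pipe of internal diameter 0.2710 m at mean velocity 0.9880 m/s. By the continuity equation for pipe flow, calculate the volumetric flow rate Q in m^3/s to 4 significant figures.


Approach: apply the continuity equation for pipe flow, Q = A * v with A = pi*(D/2)^2.
A = pi*(0.2710/2)^2 = 0.0576804 m^2
Q = 0.0576804 * 0.9880 = 0.05699 m^3/s
Therefore the volumetric flow rate Q = 0.05699 m^3/s.


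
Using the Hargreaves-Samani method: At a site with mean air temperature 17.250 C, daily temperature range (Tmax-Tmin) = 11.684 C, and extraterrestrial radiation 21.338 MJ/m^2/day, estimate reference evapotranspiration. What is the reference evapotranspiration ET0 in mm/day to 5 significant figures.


Approach: apply the Hargreaves-Samani method, ET0 = 0.0023*(Tmean+17.8)*sqrt(Tmax-Tmin)*0.408*Ra.
ET0 = 0.0023*(17.250+17.8)*sqrt(11.684)*0.408*21.338 = 2.3990 mm/day
Therefore the reference evapotranspiration ET0 = 2.3990 mm/day.


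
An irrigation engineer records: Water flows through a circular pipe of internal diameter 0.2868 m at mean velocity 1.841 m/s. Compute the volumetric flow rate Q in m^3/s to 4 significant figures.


Approach: apply the continuity equation for pipe flow, Q = A * v with A = pi*(D/2)^2.
A = pi*(0.2868/2)^2 = 0.0646023 m^2
Q = 0.0646023 * 1.841 = 0.1189 m^3/s
Therefore the volumetric flow rate Q = 0.1189 m^3/s.


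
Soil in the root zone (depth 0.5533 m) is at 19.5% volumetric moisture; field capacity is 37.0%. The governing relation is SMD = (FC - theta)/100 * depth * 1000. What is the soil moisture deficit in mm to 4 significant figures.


SMD = (37.0 - 19.5)/100 * 0.5533 * 1000 = 96.83 mm
Therefore the soil moisture deficit = 96.83 mm.


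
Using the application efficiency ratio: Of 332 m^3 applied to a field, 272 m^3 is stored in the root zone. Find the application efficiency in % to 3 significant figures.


Approach: apply the application efficiency ratio, Ea = (stored/applied)*100.
Ea = (272/332)*100 = 81.9 %
Therefore the application efficiency = 81.9 %.


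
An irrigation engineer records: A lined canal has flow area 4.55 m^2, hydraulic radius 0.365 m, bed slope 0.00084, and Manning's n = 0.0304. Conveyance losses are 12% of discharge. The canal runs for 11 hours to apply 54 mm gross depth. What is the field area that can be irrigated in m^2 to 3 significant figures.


Approach: apply Manning's equation with a conveyance and depth budget, Q = (1/n)*A*R^(2/3)*S^(1/2); Q_field = Q*(1-loss); Area = Q_field*t/(d/1000).
Step 1 — canal discharge (Manning's equation):
  Q = (1/0.0304) * 4.55 * 0.365^(2/3) * 0.00084^(1/2) = 2.2155 m^3/s
Step 2 — delivered flow: Q_field = 2.2155*(1 - 12/100) = 1.9496 m^3/s
Step 3 — volume delivered: V = 1.9496 * 11*3600 = 77206 m^3
Step 4 — area served: A = V / (depth/1000) = 77206 / 0.054 = 1430000 m^2
Therefore the field area that can be irrigated = 1430000 m^2.


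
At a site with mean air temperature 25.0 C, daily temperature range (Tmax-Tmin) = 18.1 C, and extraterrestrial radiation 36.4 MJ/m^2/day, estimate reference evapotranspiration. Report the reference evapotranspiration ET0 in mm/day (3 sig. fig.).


Approach: apply the Hargreaves-Samani method, ET0 = 0.0023*(Tmean+17.8)*sqrt(Tmax-Tmin)*0.408*Ra.
ET0 = 0.0023*(25.0+17.8)*sqrt(18.1)*0.408*36.4 = 6.22 mm/day
Therefore the reference evapotranspiration ET0 = 6.22 mm/day.


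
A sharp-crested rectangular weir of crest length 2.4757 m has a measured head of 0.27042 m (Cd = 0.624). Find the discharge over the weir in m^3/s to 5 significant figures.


Approach: apply the rectangular weir equation, Q = (2/3)*Cd*L*sqrt(2g)*H^1.5.
Q = (2/3)*0.624*2.4757*sqrt(2*9.81)*0.27042^1.5 = 0.64150 m^3/s
Therefore the discharge over the weir = 0.64150 m^3/s.


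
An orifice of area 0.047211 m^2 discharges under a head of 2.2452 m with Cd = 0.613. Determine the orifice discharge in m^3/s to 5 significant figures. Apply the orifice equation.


Approach: apply the orifice equation, Q = Cd*A*sqrt(2*g*h).
Q = 0.613 * 0.047211 * sqrt(2*9.81*2.2452) = 0.19208 m^3/s
Therefore the orifice discharge = 0.19208 m^3/s.


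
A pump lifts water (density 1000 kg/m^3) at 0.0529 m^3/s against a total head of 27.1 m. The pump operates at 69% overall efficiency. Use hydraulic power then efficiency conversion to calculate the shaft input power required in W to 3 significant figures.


Approach: apply hydraulic power then efficiency conversion, P = rho*g*Q*H; P_in = P/eta.
Step 1 — hydraulic power (P = rho*g*Q*H):
  P = 1000 * 9.81 * 0.0529 * 27.1 = 14064 W
Step 2 — input power: P_in = P/eta = 14064 / 0.69 = 20400 W
Therefore the shaft input power required = 20400 W.


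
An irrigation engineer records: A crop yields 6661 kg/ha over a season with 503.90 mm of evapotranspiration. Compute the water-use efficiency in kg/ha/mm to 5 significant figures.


Approach: apply the water-use efficiency ratio, WUE = yield/ET.
WUE = 6661 / 503.90 = 13.219 kg/ha/mm
Therefore the water-use efficiency = 13.219 kg/ha/mm.


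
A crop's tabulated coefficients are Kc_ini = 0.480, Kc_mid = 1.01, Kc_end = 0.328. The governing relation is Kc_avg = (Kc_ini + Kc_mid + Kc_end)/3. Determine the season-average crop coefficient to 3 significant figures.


Kc_avg = (0.480 + 1.01 + 0.328)/3 = 0.606
Therefore the season-average crop coefficient = 0.606.


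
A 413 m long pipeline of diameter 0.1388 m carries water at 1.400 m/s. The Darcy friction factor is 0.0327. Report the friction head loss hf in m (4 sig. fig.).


Approach: apply the Darcy-Weisbach equation, hf = f*(L/D)*(v^2/(2g)).
hf = 0.0327 * (413/0.1388) * (1.400^2 / (2*9.81))
hf = 9.720 m
Therefore the friction head loss hf = 9.720 m.


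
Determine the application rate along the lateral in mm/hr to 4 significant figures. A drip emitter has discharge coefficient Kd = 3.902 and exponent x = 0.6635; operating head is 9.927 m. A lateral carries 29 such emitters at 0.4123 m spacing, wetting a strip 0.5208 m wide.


Approach: apply the emitter equation with a lateral mass balance, q = Kd*h^x; Q = n*q; rate = Q/(n*spacing*width).
Step 1 — single emitter flow (q = Kd*h^x):
  q = 3.902 * 9.927^0.6635 = 17.8927 L/hr
Step 2 — total lateral flow: Q = 29 * 17.8927 = 518.888 L/hr
Step 3 — wetted area: A = 29 * 0.4123 * 0.5208 = 6.22705 m^2
Step 4 — application rate: Q/A = 518.888/6.22705 = 83.33 mm/hr
Therefore the application rate along the lateral = 83.33 mm/hr.


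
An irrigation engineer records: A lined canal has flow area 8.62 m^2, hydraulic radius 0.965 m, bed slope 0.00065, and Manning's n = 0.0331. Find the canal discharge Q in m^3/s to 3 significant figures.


Approach: apply Manning's equation, Q = (1/n)*A*R^(2/3)*S^(1/2).
Q = (1/0.0331) * 8.62 * 0.965^(2/3) * 0.00065^(1/2) = 6.48 m^3/s
Therefore the canal discharge Q = 6.48 m^3/s.


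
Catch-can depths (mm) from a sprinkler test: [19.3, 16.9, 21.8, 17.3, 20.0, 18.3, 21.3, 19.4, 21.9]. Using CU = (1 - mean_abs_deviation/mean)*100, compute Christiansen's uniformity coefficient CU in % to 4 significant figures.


mean = 19.5778 mm
mean |d_i - mean| = 1.48642 mm
CU = (1 - 1.48642/19.5778)*100 = 92.41 %
Therefore Christiansen's uniformity coefficient CU = 92.41 %.


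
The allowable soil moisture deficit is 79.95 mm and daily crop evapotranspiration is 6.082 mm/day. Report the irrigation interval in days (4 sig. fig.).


Approach: apply the irrigation interval relation, interval = SMD / ETc.
interval = 79.95 / 6.082 = 13.15 days
Therefore the irrigation interval = 13.15 days.


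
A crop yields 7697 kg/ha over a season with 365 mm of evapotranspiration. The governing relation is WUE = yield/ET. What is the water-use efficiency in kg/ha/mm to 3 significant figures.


WUE = 7697 / 365 = 21.1 kg/ha/mm
Therefore the water-use efficiency = 21.1 kg/ha/mm.


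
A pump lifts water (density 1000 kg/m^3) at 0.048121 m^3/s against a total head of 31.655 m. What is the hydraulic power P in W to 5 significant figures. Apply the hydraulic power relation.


Approach: apply the hydraulic power relation, P = rho*g*Q*H.
P = 1000 * 9.81 * 0.048121 * 31.655 = 14943 W
Therefore the hydraulic power P = 14943 W.


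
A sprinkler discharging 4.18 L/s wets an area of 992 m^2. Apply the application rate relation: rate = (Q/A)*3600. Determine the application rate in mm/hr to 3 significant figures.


rate = (4.18 / 992) * 3600 = 15.2 mm/hr
Therefore the application rate = 15.2 mm/hr.


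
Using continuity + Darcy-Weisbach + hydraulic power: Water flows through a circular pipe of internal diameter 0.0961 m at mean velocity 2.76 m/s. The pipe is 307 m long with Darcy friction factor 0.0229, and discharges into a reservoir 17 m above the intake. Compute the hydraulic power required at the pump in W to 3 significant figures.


Approach: apply continuity + Darcy-Weisbach + hydraulic power, Q = A*v; hf = f*(L/D)*(v^2/(2g)); H = static + hf; P = rho*g*Q*H.
Step 1 — flow rate (continuity, Q = A*v):
  A = pi*(0.0961/2)^2 = 0.0072533 m^2
  Q = 0.0072533 * 2.76 = 0.020019 m^3/s
Step 2 — friction head loss (Darcy-Weisbach):
  hf = 0.0229 * (307/0.0961) * (2.76^2 / (2*9.81))
  hf = 28.403 m
Step 3 — total head: H = 17 + 28.403 = 45.403 m
Step 4 — hydraulic power (P = rho*g*Q*H):
  P = 1000 * 9.81 * 0.020019 * 45.403 = 8920 W
Therefore the hydraulic power required at the pump = 8920 W.


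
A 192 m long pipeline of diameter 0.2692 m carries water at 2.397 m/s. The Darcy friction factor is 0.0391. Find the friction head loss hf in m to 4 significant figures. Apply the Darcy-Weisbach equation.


Approach: apply the Darcy-Weisbach equation, hf = f*(L/D)*(v^2/(2g)).
hf = 0.0391 * (192/0.2692) * (2.397^2 / (2*9.81))
hf = 8.167 m
Therefore the friction head loss hf = 8.167 m.


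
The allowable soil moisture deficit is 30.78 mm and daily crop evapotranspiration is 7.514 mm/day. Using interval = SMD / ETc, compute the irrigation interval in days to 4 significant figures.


interval = 30.78 / 7.514 = 4.096 days
Therefore the irrigation interval = 4.096 days.


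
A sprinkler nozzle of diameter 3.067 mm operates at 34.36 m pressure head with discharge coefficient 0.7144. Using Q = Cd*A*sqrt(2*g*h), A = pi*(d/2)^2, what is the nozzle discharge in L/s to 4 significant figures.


A = pi*(3.067e-3/2)^2 = 7.38784e-06 m^2
Q = 0.7144 * 7.38784e-06 * sqrt(2*9.81*34.36) * 1000 = 0.1370 L/s
Therefore the nozzle discharge = 0.1370 L/s.


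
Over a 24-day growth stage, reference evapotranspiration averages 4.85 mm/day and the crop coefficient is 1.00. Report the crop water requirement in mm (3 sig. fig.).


Approach: apply the crop water requirement relation, CWR = ET0 * Kc * days.
CWR = 4.85 * 1.00 * 24 = 116 mm
Therefore the crop water requirement = 116 mm.


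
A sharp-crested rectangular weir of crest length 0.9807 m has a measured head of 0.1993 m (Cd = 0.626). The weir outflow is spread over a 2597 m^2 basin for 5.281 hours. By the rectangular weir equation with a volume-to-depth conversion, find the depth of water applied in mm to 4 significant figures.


Approach: apply the rectangular weir equation with a volume-to-depth conversion, Q = (2/3)*Cd*L*sqrt(2g)*H^1.5; d = Q*t/A * 1000.
Step 1 — weir discharge:
  Q = (2/3)*0.626*0.9807*sqrt(2*9.81)*0.1993^1.5 = 0.161298 m^3/s
Step 2 — volume: V = 0.161298 * 5.281*3600 = 3066.54 m^3
Step 3 — depth: d = V/A * 1000 = 3066.54/2597 * 1000 = 1181 mm
Therefore the depth of water applied = 1181 mm.


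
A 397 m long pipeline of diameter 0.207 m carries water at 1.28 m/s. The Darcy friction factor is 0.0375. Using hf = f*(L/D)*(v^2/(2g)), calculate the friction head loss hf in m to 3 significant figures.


hf = 0.0375 * (397/0.207) * (1.28^2 / (2*9.81))
hf = 6.01 m
Therefore the friction head loss hf = 6.01 m.


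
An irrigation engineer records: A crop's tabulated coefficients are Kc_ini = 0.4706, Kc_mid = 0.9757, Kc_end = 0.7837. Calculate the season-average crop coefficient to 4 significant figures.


Approach: apply a simple seasonal average, Kc_avg = (Kc_ini + Kc_mid + Kc_end)/3.
Kc_avg = (0.4706 + 0.9757 + 0.7837)/3 = 0.7433
Therefore the season-average crop coefficient = 0.7433.


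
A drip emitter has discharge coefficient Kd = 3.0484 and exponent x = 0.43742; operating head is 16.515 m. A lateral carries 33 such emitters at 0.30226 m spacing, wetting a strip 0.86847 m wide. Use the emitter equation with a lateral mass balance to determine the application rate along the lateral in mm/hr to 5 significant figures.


Approach: apply the emitter equation with a lateral mass balance, q = Kd*h^x; Q = n*q; rate = Q/(n*spacing*width).
Step 1 — single emitter flow (q = Kd*h^x):
  q = 3.0484 * 16.515^0.43742 = 10.39433 L/hr
Step 2 — total lateral flow: Q = 33 * 10.39433 = 343.0128 L/hr
Step 3 — wetted area: A = 33 * 0.30226 * 0.86847 = 8.662623 m^2
Step 4 — application rate: Q/A = 343.0128/8.662623 = 39.597 mm/hr
Therefore the application rate along the lateral = 39.597 mm/hr.
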